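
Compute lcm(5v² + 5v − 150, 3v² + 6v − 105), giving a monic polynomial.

v³ + 8v² − 23v − 210

Repeated division with remainder:
  5v² + 5v − 150 = (5/3)(3v² + 6v − 105) + (−5v + 25)
  3v² + 6v − 105 = (−(3/5)v − 21/5)(−5v + 25) + (0)
Last nonzero remainder: −5v + 25. Dividing through by −5 gives the monic gcd v − 5.
Then lcm(f, g) = f·g / gcd(f, g); expanding and making the result monic gives the answer.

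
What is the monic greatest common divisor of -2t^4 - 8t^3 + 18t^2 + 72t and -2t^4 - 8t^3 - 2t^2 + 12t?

Apply the Euclidean algorithm:
  -2t^4 - 8t^3 + 18t^2 + 72t = (-2t^4 - 8t^3 - 2t^2 + 12t) + (20t^2 + 60t)
  -2t^4 - 8t^3 - 2t^2 + 12t = (-(1/10)t^2 - (1/10)t + 1/5)(20t^2 + 60t) + (0)
Last nonzero remainder: 20t^2 + 60t. Dividing through by 20 gives the monic gcd t^2 + 3t.

t^2 + 3t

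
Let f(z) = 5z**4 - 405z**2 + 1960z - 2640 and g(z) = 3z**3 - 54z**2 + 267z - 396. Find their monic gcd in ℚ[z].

By polynomial division,
  5z**4 - 405z**2 + 1960z - 2640 = ((5/3)z + 30)(3z**3 - 54z**2 + 267z - 396) + (770z**2 - 5390z + 9240)
  3z**3 - 54z**2 + 267z - 396 = ((3/770)z - 3/70)(770z**2 - 5390z + 9240) + (0)
Last nonzero remainder: 770z**2 - 5390z + 9240. Dividing through by 770 gives the monic gcd z**2 - 7z + 12.

z**2 - 7z + 12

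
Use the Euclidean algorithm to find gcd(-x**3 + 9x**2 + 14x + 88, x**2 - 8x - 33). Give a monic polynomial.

x - 11

Repeated division with remainder:
  -x**3 + 9x**2 + 14x + 88 = (-x + 1)(x**2 - 8x - 33) + (-11x + 121)
  x**2 - 8x - 33 = (-(1/11)x - 3/11)(-11x + 121) + (0)
Last nonzero remainder: -11x + 121. Dividing through by -11 gives the monic gcd x - 11.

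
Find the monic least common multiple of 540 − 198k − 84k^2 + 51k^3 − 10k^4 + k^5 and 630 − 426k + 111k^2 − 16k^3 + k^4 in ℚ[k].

By polynomial division,
  k^5 − 10k^4 + 51k^3 − 84k^2 − 198k + 540 = (k + 6)(k^4 − 16k^3 + 111k^2 − 426k + 630) + (36k^3 − 324k^2 + 1728k − 3240)
  k^4 − 16k^3 + 111k^2 − 426k + 630 = ((1/36)k − 7/36)(36k^3 − 324k^2 + 1728k − 3240) + (0)
Last nonzero remainder: 36k^3 − 324k^2 + 1728k − 3240. Dividing through by 36 gives the monic gcd k^3 − 9k^2 + 48k − 90.
Then lcm(f, g) = f·g / gcd(f, g); expanding and making the result monic gives the answer.

−3780 + 1926k + 390k^2 − 441k^3 + 121k^4 − 17k^5 + k^6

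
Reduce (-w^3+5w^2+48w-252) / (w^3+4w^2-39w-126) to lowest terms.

(-w+6)/(w+3)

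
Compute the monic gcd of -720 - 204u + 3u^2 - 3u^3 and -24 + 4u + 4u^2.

Repeated division with remainder:
  -3u^3 + 3u^2 - 204u - 720 = (-(3/4)u + 3/2)(4u^2 + 4u - 24) + (-228u - 684)
  4u^2 + 4u - 24 = (-(1/57)u + 2/57)(-228u - 684) + (0)
Last nonzero remainder: -228u - 684. Dividing through by -228 gives the monic gcd u + 3.

3 + u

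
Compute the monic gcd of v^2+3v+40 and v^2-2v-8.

1

Euclidean algorithm in ℚ[v]:
  v^2+3v+40 = (v^2-2v-8) + (5v+48)
  v^2-2v-8 = ((1/5)v-58/25)(5v+48) + (2584/25)
  5v+48 = ((125/2584)v+150/323)(2584/25) + (0)
The last nonzero remainder is the constant 2584/25, so the polynomials are coprime and gcd = 1.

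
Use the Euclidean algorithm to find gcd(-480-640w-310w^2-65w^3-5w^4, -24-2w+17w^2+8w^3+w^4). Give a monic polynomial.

24+26w+9w^2+w^3

Euclidean algorithm in ℚ[w]:
  -5w^4-65w^3-310w^2-640w-480 = (-5)(w^4+8w^3+17w^2-2w-24) + (-25w^3-225w^2-650w-600)
  w^4+8w^3+17w^2-2w-24 = (-(1/25)w+1/25)(-25w^3-225w^2-650w-600) + (0)
Last nonzero remainder: -25w^3-225w^2-650w-600. Dividing through by -25 gives the monic gcd w^3+9w^2+26w+24.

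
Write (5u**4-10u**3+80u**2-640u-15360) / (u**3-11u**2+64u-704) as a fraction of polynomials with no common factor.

By polynomial division,
  5u**4-10u**3+80u**2-640u-15360 = (5u+45)(u**3-11u**2+64u-704) + (255u**2+16320)
  u**3-11u**2+64u-704 = ((1/255)u-11/255)(255u**2+16320) + (0)
Last nonzero remainder: 255u**2+16320. Dividing through by 255 gives the monic gcd u**2+64.
Cancel u**2+64 from numerator and denominator to get the reduced form.

(5u**2-10u-240)/(u-11)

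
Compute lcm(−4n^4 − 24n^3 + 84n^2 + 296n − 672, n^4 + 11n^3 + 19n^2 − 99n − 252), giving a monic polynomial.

n^5 + 9n^4 − 3n^3 − 137n^2 − 54n + 504

By polynomial division,
  −4n^4 − 24n^3 + 84n^2 + 296n − 672 = (−4)(n^4 + 11n^3 + 19n^2 − 99n − 252) + (20n^3 + 160n^2 − 100n − 1680)
  n^4 + 11n^3 + 19n^2 − 99n − 252 = ((1/20)n + 3/20)(20n^3 + 160n^2 − 100n − 1680) + (0)
Last nonzero remainder: 20n^3 + 160n^2 − 100n − 1680. Dividing through by 20 gives the monic gcd n^3 + 8n^2 − 5n − 84.
Then lcm(f, g) = f·g / gcd(f, g); expanding and making the result monic gives the answer.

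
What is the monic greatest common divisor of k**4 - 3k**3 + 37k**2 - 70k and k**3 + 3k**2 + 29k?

k

Repeated division with remainder:
  k**4 - 3k**3 + 37k**2 - 70k = (k - 6)(k**3 + 3k**2 + 29k) + (26k**2 + 104k)
  k**3 + 3k**2 + 29k = ((1/26)k - 1/26)(26k**2 + 104k) + (33k)
  26k**2 + 104k = ((26/33)k + 104/33)(33k) + (0)
Last nonzero remainder: 33k. Dividing through by 33 gives the monic gcd k.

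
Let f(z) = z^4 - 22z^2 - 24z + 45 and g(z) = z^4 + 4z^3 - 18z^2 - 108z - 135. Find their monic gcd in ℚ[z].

Repeated division with remainder:
  z^4 - 22z^2 - 24z + 45 = (z^4 + 4z^3 - 18z^2 - 108z - 135) + (-4z^3 - 4z^2 + 84z + 180)
  z^4 + 4z^3 - 18z^2 - 108z - 135 = (-(1/4)z - 3/4)(-4z^3 - 4z^2 + 84z + 180) + (0)
Last nonzero remainder: -4z^3 - 4z^2 + 84z + 180. Dividing through by -4 gives the monic gcd z^3 + z^2 - 21z - 45.

z^3 + z^2 - 21z - 45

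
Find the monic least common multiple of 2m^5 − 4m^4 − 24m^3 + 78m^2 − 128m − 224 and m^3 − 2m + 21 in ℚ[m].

m^6 + m^5 − 18m^4 + 3m^3 + 53m^2 − 304m − 336

Repeated division with remainder:
  2m^5 − 4m^4 − 24m^3 + 78m^2 − 128m − 224 = (2m^2 − 4m − 20)(m^3 − 2m + 21) + (28m^2 − 84m + 196)
  m^3 − 2m + 21 = ((1/28)m + 3/28)(28m^2 − 84m + 196) + (0)
Last nonzero remainder: 28m^2 − 84m + 196. Dividing through by 28 gives the monic gcd m^2 − 3m + 7.
Then lcm(f, g) = f·g / gcd(f, g); expanding and making the result monic gives the answer.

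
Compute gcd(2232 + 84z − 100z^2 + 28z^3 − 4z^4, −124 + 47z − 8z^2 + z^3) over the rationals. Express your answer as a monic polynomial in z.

31 − 4z + z^2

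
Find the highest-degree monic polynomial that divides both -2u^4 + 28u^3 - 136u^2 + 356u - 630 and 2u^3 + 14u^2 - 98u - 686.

u - 7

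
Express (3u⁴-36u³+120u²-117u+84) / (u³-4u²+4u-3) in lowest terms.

Repeated division with remainder:
  3u⁴-36u³+120u²-117u+84 = (3u-24)(u³-4u²+4u-3) + (12u²-12u+12)
  u³-4u²+4u-3 = ((1/12)u-1/4)(12u²-12u+12) + (0)
Last nonzero remainder: 12u²-12u+12. Dividing through by 12 gives the monic gcd u²-u+1.
Cancel u²-u+1 from numerator and denominator to get the reduced form.

(3u²-33u+84)/(u-3)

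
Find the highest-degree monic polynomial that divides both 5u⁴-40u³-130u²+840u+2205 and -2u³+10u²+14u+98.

u-7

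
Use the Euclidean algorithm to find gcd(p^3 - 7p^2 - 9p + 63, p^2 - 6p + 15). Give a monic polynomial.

1

Euclidean algorithm in ℚ[p]:
  p^3 - 7p^2 - 9p + 63 = (p - 1)(p^2 - 6p + 15) + (-30p + 78)
  p^2 - 6p + 15 = (-(1/30)p + 17/150)(-30p + 78) + (154/25)
  -30p + 78 = (-(375/77)p + 975/77)(154/25) + (0)
The last nonzero remainder is the constant 154/25, so the polynomials are coprime and gcd = 1.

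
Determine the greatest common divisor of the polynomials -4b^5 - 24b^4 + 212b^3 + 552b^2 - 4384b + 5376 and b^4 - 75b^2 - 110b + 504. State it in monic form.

Euclidean algorithm in ℚ[b]:
  -4b^5 - 24b^4 + 212b^3 + 552b^2 - 4384b + 5376 = (-4b - 24)(b^4 - 75b^2 - 110b + 504) + (-88b^3 - 1688b^2 - 5008b + 17472)
  b^4 - 75b^2 - 110b + 504 = (-(1/88)b + 211/968)(-88b^3 - 1688b^2 - 5008b + 17472) + ((28560/121)b^2 + (142800/121)b - 399840/121)
  -88b^3 - 1688b^2 - 5008b + 17472 = (-(1331/3570)b - 3146/595)((28560/121)b^2 + (142800/121)b - 399840/121) + (0)
Last nonzero remainder: (28560/121)b^2 + (142800/121)b - 399840/121. Dividing through by 28560/121 gives the monic gcd b^2 + 5b - 14.

b^2 + 5b - 14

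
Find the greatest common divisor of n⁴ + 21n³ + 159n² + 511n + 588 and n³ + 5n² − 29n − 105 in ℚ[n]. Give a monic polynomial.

n² + 10n + 21

Repeated division with remainder:
  n⁴ + 21n³ + 159n² + 511n + 588 = (n + 16)(n³ + 5n² − 29n − 105) + (108n² + 1080n + 2268)
  n³ + 5n² − 29n − 105 = ((1/108)n − 5/108)(108n² + 1080n + 2268) + (0)
Last nonzero remainder: 108n² + 1080n + 2268. Dividing through by 108 gives the monic gcd n² + 10n + 21.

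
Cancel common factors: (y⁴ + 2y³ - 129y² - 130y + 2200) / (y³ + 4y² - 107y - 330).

By polynomial division,
  y⁴ + 2y³ - 129y² - 130y + 2200 = (y - 2)(y³ + 4y² - 107y - 330) + (-14y² - 14y + 1540)
  y³ + 4y² - 107y - 330 = (-(1/14)y - 3/14)(-14y² - 14y + 1540) + (0)
Last nonzero remainder: -14y² - 14y + 1540. Dividing through by -14 gives the monic gcd y² + y - 110.
Cancel y² + y - 110 from numerator and denominator to get the reduced form.

(y² + y - 20)/(y + 3)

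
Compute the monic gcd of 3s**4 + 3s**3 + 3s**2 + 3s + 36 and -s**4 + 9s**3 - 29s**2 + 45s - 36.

s**2 - 2s + 3

By polynomial division,
  3s**4 + 3s**3 + 3s**2 + 3s + 36 = (-3)(-s**4 + 9s**3 - 29s**2 + 45s - 36) + (30s**3 - 84s**2 + 138s - 72)
  -s**4 + 9s**3 - 29s**2 + 45s - 36 = (-(1/30)s + 31/150)(30s**3 - 84s**2 + 138s - 72) + (-(176/25)s**2 + (352/25)s - 528/25)
  30s**3 - 84s**2 + 138s - 72 = (-(375/88)s + 75/22)(-(176/25)s**2 + (352/25)s - 528/25) + (0)
Last nonzero remainder: -(176/25)s**2 + (352/25)s - 528/25. Dividing through by -176/25 gives the monic gcd s**2 - 2s + 3.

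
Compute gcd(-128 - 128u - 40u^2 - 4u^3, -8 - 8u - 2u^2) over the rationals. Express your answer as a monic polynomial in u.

2 + u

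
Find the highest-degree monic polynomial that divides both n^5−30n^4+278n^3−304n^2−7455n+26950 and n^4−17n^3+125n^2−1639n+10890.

n^2−21n+110

Apply the Euclidean algorithm:
  n^5−30n^4+278n^3−304n^2−7455n+26950 = (n−13)(n^4−17n^3+125n^2−1639n+10890) + (−68n^3+2960n^2−39652n+168520)
  n^4−17n^3+125n^2−1639n+10890 = (−(1/68)n−451/1156)(−68n^3+2960n^2−39652n+168520) + ((201344/289)n^2−(4228224/289)n+22147840/289)
  −68n^3+2960n^2−39652n+168520 = (−(4913/50336)n+110687/50336)((201344/289)n^2−(4228224/289)n+22147840/289) + (0)
Last nonzero remainder: (201344/289)n^2−(4228224/289)n+22147840/289. Dividing through by 201344/289 gives the monic gcd n^2−21n+110.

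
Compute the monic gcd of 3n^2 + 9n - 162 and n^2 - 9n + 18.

By polynomial division,
  3n^2 + 9n - 162 = (3)(n^2 - 9n + 18) + (36n - 216)
  n^2 - 9n + 18 = ((1/36)n - 1/12)(36n - 216) + (0)
Last nonzero remainder: 36n - 216. Dividing through by 36 gives the monic gcd n - 6.

n - 6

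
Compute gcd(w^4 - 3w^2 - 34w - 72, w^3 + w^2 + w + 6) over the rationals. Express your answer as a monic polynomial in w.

By polynomial division,
  w^4 - 3w^2 - 34w - 72 = (w - 1)(w^3 + w^2 + w + 6) + (-3w^2 - 39w - 66)
  w^3 + w^2 + w + 6 = (-(1/3)w + 4)(-3w^2 - 39w - 66) + (135w + 270)
  -3w^2 - 39w - 66 = (-(1/45)w - 11/45)(135w + 270) + (0)
Last nonzero remainder: 135w + 270. Dividing through by 135 gives the monic gcd w + 2.

w + 2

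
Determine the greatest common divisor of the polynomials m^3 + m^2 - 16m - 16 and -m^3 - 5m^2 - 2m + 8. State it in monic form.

Euclidean algorithm in ℚ[m]:
  m^3 + m^2 - 16m - 16 = (-1)(-m^3 - 5m^2 - 2m + 8) + (-4m^2 - 18m - 8)
  -m^3 - 5m^2 - 2m + 8 = ((1/4)m + 1/8)(-4m^2 - 18m - 8) + ((9/4)m + 9)
  -4m^2 - 18m - 8 = (-(16/9)m - 8/9)((9/4)m + 9) + (0)
Last nonzero remainder: (9/4)m + 9. Dividing through by 9/4 gives the monic gcd m + 4.

m + 4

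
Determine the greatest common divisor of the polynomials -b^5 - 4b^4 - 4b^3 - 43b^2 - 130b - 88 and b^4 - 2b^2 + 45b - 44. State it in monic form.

b^3 + b^2 - b + 44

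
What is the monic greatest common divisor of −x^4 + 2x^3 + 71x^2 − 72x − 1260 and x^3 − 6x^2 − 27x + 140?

x^2 − 2x − 35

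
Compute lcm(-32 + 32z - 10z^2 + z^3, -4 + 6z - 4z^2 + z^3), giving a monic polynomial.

Repeated division with remainder:
  z^3 - 10z^2 + 32z - 32 = (z^3 - 4z^2 + 6z - 4) + (-6z^2 + 26z - 28)
  z^3 - 4z^2 + 6z - 4 = (-(1/6)z - 1/18)(-6z^2 + 26z - 28) + ((25/9)z - 50/9)
  -6z^2 + 26z - 28 = (-(54/25)z + 126/25)((25/9)z - 50/9) + (0)
Last nonzero remainder: (25/9)z - 50/9. Dividing through by 25/9 gives the monic gcd z - 2.
Then lcm(f, g) = f·g / gcd(f, g); expanding and making the result monic gives the answer.

-64 + 128z - 116z^2 + 54z^3 - 12z^4 + z^5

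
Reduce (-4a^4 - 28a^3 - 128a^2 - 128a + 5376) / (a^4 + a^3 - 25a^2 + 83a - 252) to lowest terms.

By polynomial division,
  -4a^4 - 28a^3 - 128a^2 - 128a + 5376 = (-4)(a^4 + a^3 - 25a^2 + 83a - 252) + (-24a^3 - 228a^2 + 204a + 4368)
  a^4 + a^3 - 25a^2 + 83a - 252 = (-(1/24)a + 17/48)(-24a^3 - 228a^2 + 204a + 4368) + ((257/4)a^2 + (771/4)a - 1799)
  -24a^3 - 228a^2 + 204a + 4368 = (-(96/257)a - 624/257)((257/4)a^2 + (771/4)a - 1799) + (0)
Last nonzero remainder: (257/4)a^2 + (771/4)a - 1799. Dividing through by 257/4 gives the monic gcd a^2 + 3a - 28.
Cancel a^2 + 3a - 28 from numerator and denominator to get the reduced form.

(-4a^2 - 16a - 192)/(a^2 - 2a + 9)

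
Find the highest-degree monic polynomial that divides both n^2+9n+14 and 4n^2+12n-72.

1

Apply the Euclidean algorithm:
  n^2+9n+14 = (1/4)(4n^2+12n-72) + (6n+32)
  4n^2+12n-72 = ((2/3)n-14/9)(6n+32) + (-200/9)
  6n+32 = (-(27/100)n-36/25)(-200/9) + (0)
The last nonzero remainder is the constant -200/9, so the polynomials are coprime and gcd = 1.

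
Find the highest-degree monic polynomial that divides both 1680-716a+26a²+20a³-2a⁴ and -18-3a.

6+a

Apply the Euclidean algorithm:
  -2a⁴+20a³+26a²-716a+1680 = ((2/3)a³-(32/3)a²+(166/3)a-280/3)(-3a-18) + (0)
Last nonzero remainder: -3a-18. Dividing through by -3 gives the monic gcd a+6.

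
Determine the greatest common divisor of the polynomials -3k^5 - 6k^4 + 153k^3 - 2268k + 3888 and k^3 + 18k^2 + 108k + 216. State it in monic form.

k^2 + 12k + 36

By polynomial division,
  -3k^5 - 6k^4 + 153k^3 - 2268k + 3888 = (-3k^2 + 48k - 387)(k^3 + 18k^2 + 108k + 216) + (2430k^2 + 29160k + 87480)
  k^3 + 18k^2 + 108k + 216 = ((1/2430)k + 1/405)(2430k^2 + 29160k + 87480) + (0)
Last nonzero remainder: 2430k^2 + 29160k + 87480. Dividing through by 2430 gives the monic gcd k^2 + 12k + 36.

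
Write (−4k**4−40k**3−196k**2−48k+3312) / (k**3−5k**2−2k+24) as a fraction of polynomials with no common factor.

Euclidean algorithm in ℚ[k]:
  −4k**4−40k**3−196k**2−48k+3312 = (−4k−60)(k**3−5k**2−2k+24) + (−504k**2−72k+4752)
  k**3−5k**2−2k+24 = (−(1/504)k+1/98)(−504k**2−72k+4752) + ((400/49)k−1200/49)
  −504k**2−72k+4752 = (−(3087/50)k−4851/25)((400/49)k−1200/49) + (0)
Last nonzero remainder: (400/49)k−1200/49. Dividing through by 400/49 gives the monic gcd k−3.
Cancel k−3 from numerator and denominator to get the reduced form.

(−4k**3−52k**2−352k−1104)/(k**2−2k−8)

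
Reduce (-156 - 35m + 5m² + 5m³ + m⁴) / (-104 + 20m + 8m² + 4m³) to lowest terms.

(-12 + m + m²)/(-8 + 4m)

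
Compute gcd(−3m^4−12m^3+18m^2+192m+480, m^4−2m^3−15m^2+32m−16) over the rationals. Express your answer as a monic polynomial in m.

m^2−16

Repeated division with remainder:
  −3m^4−12m^3+18m^2+192m+480 = (−3)(m^4−2m^3−15m^2+32m−16) + (−18m^3−27m^2+288m+432)
  m^4−2m^3−15m^2+32m−16 = (−(1/18)m+7/36)(−18m^3−27m^2+288m+432) + ((25/4)m^2−100)
  −18m^3−27m^2+288m+432 = (−(72/25)m−108/25)((25/4)m^2−100) + (0)
Last nonzero remainder: (25/4)m^2−100. Dividing through by 25/4 gives the monic gcd m^2−16.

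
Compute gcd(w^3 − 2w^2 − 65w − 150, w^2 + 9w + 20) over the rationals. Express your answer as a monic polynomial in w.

Euclidean algorithm in ℚ[w]:
  w^3 − 2w^2 − 65w − 150 = (w − 11)(w^2 + 9w + 20) + (14w + 70)
  w^2 + 9w + 20 = ((1/14)w + 2/7)(14w + 70) + (0)
Last nonzero remainder: 14w + 70. Dividing through by 14 gives the monic gcd w + 5.

w + 5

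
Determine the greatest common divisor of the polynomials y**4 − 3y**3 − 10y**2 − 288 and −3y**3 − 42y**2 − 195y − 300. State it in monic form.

y + 4

Euclidean algorithm in ℚ[y]:
  y**4 − 3y**3 − 10y**2 − 288 = (−(1/3)y + 17/3)(−3y**3 − 42y**2 − 195y − 300) + (163y**2 + 1005y + 1412)
  −3y**3 − 42y**2 − 195y − 300 = (−(3/163)y − 3831/26569)(163y**2 + 1005y + 1412) + (−(640332/26569)y − 2561328/26569)
  163y**2 + 1005y + 1412 = (−(4330747/640332)y − 9378857/640332)(−(640332/26569)y − 2561328/26569) + (0)
Last nonzero remainder: −(640332/26569)y − 2561328/26569. Dividing through by −640332/26569 gives the monic gcd y + 4.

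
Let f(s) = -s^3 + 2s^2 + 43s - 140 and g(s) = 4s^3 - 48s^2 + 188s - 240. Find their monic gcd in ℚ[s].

s^2 - 9s + 20

Repeated division with remainder:
  -s^3 + 2s^2 + 43s - 140 = (-1/4)(4s^3 - 48s^2 + 188s - 240) + (-10s^2 + 90s - 200)
  4s^3 - 48s^2 + 188s - 240 = (-(2/5)s + 6/5)(-10s^2 + 90s - 200) + (0)
Last nonzero remainder: -10s^2 + 90s - 200. Dividing through by -10 gives the monic gcd s^2 - 9s + 20.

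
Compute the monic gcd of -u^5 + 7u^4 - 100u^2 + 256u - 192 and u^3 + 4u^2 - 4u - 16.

Apply the Euclidean algorithm:
  -u^5 + 7u^4 - 100u^2 + 256u - 192 = (-u^2 + 11u - 48)(u^3 + 4u^2 - 4u - 16) + (120u^2 + 240u - 960)
  u^3 + 4u^2 - 4u - 16 = ((1/120)u + 1/60)(120u^2 + 240u - 960) + (0)
Last nonzero remainder: 120u^2 + 240u - 960. Dividing through by 120 gives the monic gcd u^2 + 2u - 8.

u^2 + 2u - 8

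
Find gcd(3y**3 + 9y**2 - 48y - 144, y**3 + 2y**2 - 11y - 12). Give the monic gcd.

y + 4

By polynomial division,
  3y**3 + 9y**2 - 48y - 144 = (3)(y**3 + 2y**2 - 11y - 12) + (3y**2 - 15y - 108)
  y**3 + 2y**2 - 11y - 12 = ((1/3)y + 7/3)(3y**2 - 15y - 108) + (60y + 240)
  3y**2 - 15y - 108 = ((1/20)y - 9/20)(60y + 240) + (0)
Last nonzero remainder: 60y + 240. Dividing through by 60 gives the monic gcd y + 4.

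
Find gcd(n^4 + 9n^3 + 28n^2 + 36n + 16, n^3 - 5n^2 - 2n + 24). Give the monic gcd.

n + 2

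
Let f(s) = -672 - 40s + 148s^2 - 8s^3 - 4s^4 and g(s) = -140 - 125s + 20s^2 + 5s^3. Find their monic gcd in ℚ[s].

By polynomial division,
  -4s^4 - 8s^3 + 148s^2 - 40s - 672 = (-(4/5)s + 8/5)(5s^3 + 20s^2 - 125s - 140) + (16s^2 + 48s - 448)
  5s^3 + 20s^2 - 125s - 140 = ((5/16)s + 5/16)(16s^2 + 48s - 448) + (0)
Last nonzero remainder: 16s^2 + 48s - 448. Dividing through by 16 gives the monic gcd s^2 + 3s - 28.

-28 + 3s + s^2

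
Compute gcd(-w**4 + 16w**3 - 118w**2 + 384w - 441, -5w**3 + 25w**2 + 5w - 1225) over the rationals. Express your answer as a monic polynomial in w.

Euclidean algorithm in ℚ[w]:
  -w**4 + 16w**3 - 118w**2 + 384w - 441 = ((1/5)w - 11/5)(-5w**3 + 25w**2 + 5w - 1225) + (-64w**2 + 640w - 3136)
  -5w**3 + 25w**2 + 5w - 1225 = ((5/64)w + 25/64)(-64w**2 + 640w - 3136) + (0)
Last nonzero remainder: -64w**2 + 640w - 3136. Dividing through by -64 gives the monic gcd w**2 - 10w + 49.

w**2 - 10w + 49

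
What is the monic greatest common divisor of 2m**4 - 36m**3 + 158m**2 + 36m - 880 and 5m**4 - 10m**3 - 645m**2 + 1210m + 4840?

Repeated division with remainder:
  2m**4 - 36m**3 + 158m**2 + 36m - 880 = (2/5)(5m**4 - 10m**3 - 645m**2 + 1210m + 4840) + (-32m**3 + 416m**2 - 448m - 2816)
  5m**4 - 10m**3 - 645m**2 + 1210m + 4840 = (-(5/32)m - 55/32)(-32m**3 + 416m**2 - 448m - 2816) + (0)
Last nonzero remainder: -32m**3 + 416m**2 - 448m - 2816. Dividing through by -32 gives the monic gcd m**3 - 13m**2 + 14m + 88.

m**3 - 13m**2 + 14m + 88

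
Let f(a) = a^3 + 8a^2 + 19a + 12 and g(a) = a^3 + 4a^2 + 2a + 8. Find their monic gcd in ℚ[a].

By polynomial division,
  a^3 + 8a^2 + 19a + 12 = (a^3 + 4a^2 + 2a + 8) + (4a^2 + 17a + 4)
  a^3 + 4a^2 + 2a + 8 = ((1/4)a - 1/16)(4a^2 + 17a + 4) + ((33/16)a + 33/4)
  4a^2 + 17a + 4 = ((64/33)a + 16/33)((33/16)a + 33/4) + (0)
Last nonzero remainder: (33/16)a + 33/4. Dividing through by 33/16 gives the monic gcd a + 4.

a + 4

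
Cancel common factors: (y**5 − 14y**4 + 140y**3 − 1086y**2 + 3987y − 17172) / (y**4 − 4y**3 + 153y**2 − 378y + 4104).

(y**3 − 11y**2 + 71y − 477)/(y**2 − y + 114)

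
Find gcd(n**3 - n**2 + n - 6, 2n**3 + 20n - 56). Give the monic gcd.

n - 2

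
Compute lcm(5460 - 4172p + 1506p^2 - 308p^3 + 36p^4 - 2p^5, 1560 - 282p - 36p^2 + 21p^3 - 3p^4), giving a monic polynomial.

-10920 + 5614p - 926p^2 - 137p^3 + 82p^4 - 14p^5 + p^6

Apply the Euclidean algorithm:
  -2p^5 + 36p^4 - 308p^3 + 1506p^2 - 4172p + 5460 = ((2/3)p - 22/3)(-3p^4 + 21p^3 - 36p^2 - 282p + 1560) + (-130p^3 + 1430p^2 - 7280p + 16900)
  -3p^4 + 21p^3 - 36p^2 - 282p + 1560 = ((3/130)p + 6/65)(-130p^3 + 1430p^2 - 7280p + 16900) + (0)
Last nonzero remainder: -130p^3 + 1430p^2 - 7280p + 16900. Dividing through by -130 gives the monic gcd p^3 - 11p^2 + 56p - 130.
Then lcm(f, g) = f·g / gcd(f, g); expanding and making the result monic gives the answer.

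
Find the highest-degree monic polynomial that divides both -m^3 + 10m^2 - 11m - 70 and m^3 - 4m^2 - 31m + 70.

m - 7

By polynomial division,
  -m^3 + 10m^2 - 11m - 70 = (-1)(m^3 - 4m^2 - 31m + 70) + (6m^2 - 42m)
  m^3 - 4m^2 - 31m + 70 = ((1/6)m + 1/2)(6m^2 - 42m) + (-10m + 70)
  6m^2 - 42m = (-(3/5)m)(-10m + 70) + (0)
Last nonzero remainder: -10m + 70. Dividing through by -10 gives the monic gcd m - 7.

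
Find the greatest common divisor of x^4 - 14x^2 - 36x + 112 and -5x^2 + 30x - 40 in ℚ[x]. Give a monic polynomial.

Apply the Euclidean algorithm:
  x^4 - 14x^2 - 36x + 112 = (-(1/5)x^2 - (6/5)x - 14/5)(-5x^2 + 30x - 40) + (0)
Last nonzero remainder: -5x^2 + 30x - 40. Dividing through by -5 gives the monic gcd x^2 - 6x + 8.

x^2 - 6x + 8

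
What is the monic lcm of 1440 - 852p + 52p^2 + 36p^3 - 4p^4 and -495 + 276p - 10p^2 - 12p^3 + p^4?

Euclidean algorithm in ℚ[p]:
  -4p^4 + 36p^3 + 52p^2 - 852p + 1440 = (-4)(p^4 - 12p^3 - 10p^2 + 276p - 495) + (-12p^3 + 12p^2 + 252p - 540)
  p^4 - 12p^3 - 10p^2 + 276p - 495 = (-(1/12)p + 11/12)(-12p^3 + 12p^2 + 252p - 540) + (0)
Last nonzero remainder: -12p^3 + 12p^2 + 252p - 540. Dividing through by -12 gives the monic gcd p^3 - p^2 - 21p + 45.
Then lcm(f, g) = f·g / gcd(f, g); expanding and making the result monic gives the answer.

3960 - 2703p + 356p^2 + 86p^3 - 20p^4 + p^5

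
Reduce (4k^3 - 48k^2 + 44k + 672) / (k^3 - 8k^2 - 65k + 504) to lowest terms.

(4k^2 - 20k - 96)/(k^2 - k - 72)

Euclidean algorithm in ℚ[k]:
  4k^3 - 48k^2 + 44k + 672 = (4)(k^3 - 8k^2 - 65k + 504) + (-16k^2 + 304k - 1344)
  k^3 - 8k^2 - 65k + 504 = (-(1/16)k - 11/16)(-16k^2 + 304k - 1344) + (60k - 420)
  -16k^2 + 304k - 1344 = (-(4/15)k + 16/5)(60k - 420) + (0)
Last nonzero remainder: 60k - 420. Dividing through by 60 gives the monic gcd k - 7.
Cancel k - 7 from numerator and denominator to get the reduced form.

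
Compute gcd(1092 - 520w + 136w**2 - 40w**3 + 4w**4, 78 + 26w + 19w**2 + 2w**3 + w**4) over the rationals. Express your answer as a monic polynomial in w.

Euclidean algorithm in ℚ[w]:
  4w**4 - 40w**3 + 136w**2 - 520w + 1092 = (4)(w**4 + 2w**3 + 19w**2 + 26w + 78) + (-48w**3 + 60w**2 - 624w + 780)
  w**4 + 2w**3 + 19w**2 + 26w + 78 = (-(1/48)w - 13/192)(-48w**3 + 60w**2 - 624w + 780) + ((161/16)w**2 + 2093/16)
  -48w**3 + 60w**2 - 624w + 780 = (-(768/161)w + 960/161)((161/16)w**2 + 2093/16) + (0)
Last nonzero remainder: (161/16)w**2 + 2093/16. Dividing through by 161/16 gives the monic gcd w**2 + 13.

13 + w**2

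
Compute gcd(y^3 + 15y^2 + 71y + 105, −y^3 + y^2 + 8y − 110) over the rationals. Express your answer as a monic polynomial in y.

y + 5

Apply the Euclidean algorithm:
  y^3 + 15y^2 + 71y + 105 = (−1)(−y^3 + y^2 + 8y − 110) + (16y^2 + 79y − 5)
  −y^3 + y^2 + 8y − 110 = (−(1/16)y + 95/256)(16y^2 + 79y − 5) + (−(5537/256)y − 27685/256)
  16y^2 + 79y − 5 = (−(4096/5537)y + 256/5537)(−(5537/256)y − 27685/256) + (0)
Last nonzero remainder: −(5537/256)y − 27685/256. Dividing through by −5537/256 gives the monic gcd y + 5.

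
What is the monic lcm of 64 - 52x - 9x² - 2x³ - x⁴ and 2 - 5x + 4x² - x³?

Repeated division with remainder:
  -x⁴ - 2x³ - 9x² - 52x + 64 = (x + 6)(-x³ + 4x² - 5x + 2) + (-28x² - 24x + 52)
  -x³ + 4x² - 5x + 2 = ((1/28)x - 17/98)(-28x² - 24x + 52) + (-(540/49)x + 540/49)
  -28x² - 24x + 52 = ((343/135)x + 637/135)(-(540/49)x + 540/49) + (0)
Last nonzero remainder: -(540/49)x + 540/49. Dividing through by -540/49 gives the monic gcd x - 1.
Then lcm(f, g) = f·g / gcd(f, g); expanding and making the result monic gives the answer.

-128 + 296x - 202x² + 29x³ + 5x⁴ - x⁵ + x⁶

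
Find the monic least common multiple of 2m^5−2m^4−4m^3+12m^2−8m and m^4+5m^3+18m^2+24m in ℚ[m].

m^7+2m^6+7m^5−12m^4−10m^3+60m^2−48m

By polynomial division,
  2m^5−2m^4−4m^3+12m^2−8m = (2m−12)(m^4+5m^3+18m^2+24m) + (20m^3+180m^2+280m)
  m^4+5m^3+18m^2+24m = ((1/20)m−1/5)(20m^3+180m^2+280m) + (40m^2+80m)
  20m^3+180m^2+280m = ((1/2)m+7/2)(40m^2+80m) + (0)
Last nonzero remainder: 40m^2+80m. Dividing through by 40 gives the monic gcd m^2+2m.
Then lcm(f, g) = f·g / gcd(f, g); expanding and making the result monic gives the answer.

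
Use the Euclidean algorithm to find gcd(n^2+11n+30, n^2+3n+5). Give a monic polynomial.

1

Euclidean algorithm in ℚ[n]:
  n^2+11n+30 = (n^2+3n+5) + (8n+25)
  n^2+3n+5 = ((1/8)n-1/64)(8n+25) + (345/64)
  8n+25 = ((512/345)n+320/69)(345/64) + (0)
The last nonzero remainder is the constant 345/64, so the polynomials are coprime and gcd = 1.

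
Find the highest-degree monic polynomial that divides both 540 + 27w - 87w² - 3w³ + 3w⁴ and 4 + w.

4 + w

Apply the Euclidean algorithm:
  3w⁴ - 3w³ - 87w² + 27w + 540 = (3w³ - 15w² - 27w + 135)(w + 4) + (0)
The last nonzero remainder w + 4 is already monic.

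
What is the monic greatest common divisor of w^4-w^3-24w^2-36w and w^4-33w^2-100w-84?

w^2+5w+6

Euclidean algorithm in ℚ[w]:
  w^4-w^3-24w^2-36w = (w^4-33w^2-100w-84) + (-w^3+9w^2+64w+84)
  w^4-33w^2-100w-84 = (-w-9)(-w^3+9w^2+64w+84) + (112w^2+560w+672)
  -w^3+9w^2+64w+84 = (-(1/112)w+1/8)(112w^2+560w+672) + (0)
Last nonzero remainder: 112w^2+560w+672. Dividing through by 112 gives the monic gcd w^2+5w+6.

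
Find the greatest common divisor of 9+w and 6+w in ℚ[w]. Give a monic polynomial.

1

By polynomial division,
  w+9 = (w+6) + (3)
  w+6 = ((1/3)w+2)(3) + (0)
The last nonzero remainder is the constant 3, so the polynomials are coprime and gcd = 1.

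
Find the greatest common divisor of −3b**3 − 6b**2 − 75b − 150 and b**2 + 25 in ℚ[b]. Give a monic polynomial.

b**2 + 25

Apply the Euclidean algorithm:
  −3b**3 − 6b**2 − 75b − 150 = (−3b − 6)(b**2 + 25) + (0)
The last nonzero remainder b**2 + 25 is already monic.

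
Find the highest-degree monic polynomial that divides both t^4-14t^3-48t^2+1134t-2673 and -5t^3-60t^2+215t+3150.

t+9

By polynomial division,
  t^4-14t^3-48t^2+1134t-2673 = (-(1/5)t+26/5)(-5t^3-60t^2+215t+3150) + (307t^2+646t-19053)
  -5t^3-60t^2+215t+3150 = (-(5/307)t-15190/94249)(307t^2+646t-19053) + ((829920/94249)t+7469280/94249)
  307t^2+646t-19053 = ((28934443/829920)t-199525133/829920)((829920/94249)t+7469280/94249) + (0)
Last nonzero remainder: (829920/94249)t+7469280/94249. Dividing through by 829920/94249 gives the monic gcd t+9.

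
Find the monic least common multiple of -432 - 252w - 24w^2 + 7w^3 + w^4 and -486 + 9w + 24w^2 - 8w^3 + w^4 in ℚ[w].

-11664 - 4644w + 180w^2 + 57w^3 - 32w^4 + 2w^5 + w^6

Repeated division with remainder:
  w^4 + 7w^3 - 24w^2 - 252w - 432 = (w^4 - 8w^3 + 24w^2 + 9w - 486) + (15w^3 - 48w^2 - 261w + 54)
  w^4 - 8w^3 + 24w^2 + 9w - 486 = ((1/15)w - 8/25)(15w^3 - 48w^2 - 261w + 54) + ((651/25)w^2 - (1953/25)w - 11718/25)
  15w^3 - 48w^2 - 261w + 54 = ((125/217)w - 25/217)((651/25)w^2 - (1953/25)w - 11718/25) + (0)
Last nonzero remainder: (651/25)w^2 - (1953/25)w - 11718/25. Dividing through by 651/25 gives the monic gcd w^2 - 3w - 18.
Then lcm(f, g) = f·g / gcd(f, g); expanding and making the result monic gives the answer.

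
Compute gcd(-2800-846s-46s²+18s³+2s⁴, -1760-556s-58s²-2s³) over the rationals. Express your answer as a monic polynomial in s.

Apply the Euclidean algorithm:
  2s⁴+18s³-46s²-846s-2800 = (-s+20)(-2s³-58s²-556s-1760) + (558s²+8514s+32400)
  -2s³-58s²-556s-1760 = (-(1/279)s-142/2883)(558s²+8514s+32400) + (-(19720/961)s-157760/961)
  558s²+8514s+32400 = (-(268119/9860)s-389205/1972)(-(19720/961)s-157760/961) + (0)
Last nonzero remainder: -(19720/961)s-157760/961. Dividing through by -19720/961 gives the monic gcd s+8.

8+s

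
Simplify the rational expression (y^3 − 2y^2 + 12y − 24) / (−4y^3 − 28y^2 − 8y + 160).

(−y^2 − 12)/(4y^2 + 36y + 80)

Repeated division with remainder:
  y^3 − 2y^2 + 12y − 24 = (−1/4)(−4y^3 − 28y^2 − 8y + 160) + (−9y^2 + 10y + 16)
  −4y^3 − 28y^2 − 8y + 160 = ((4/9)y + 292/81)(−9y^2 + 10y + 16) + (−(4144/81)y + 8288/81)
  −9y^2 + 10y + 16 = ((729/4144)y + 81/518)(−(4144/81)y + 8288/81) + (0)
Last nonzero remainder: −(4144/81)y + 8288/81. Dividing through by −4144/81 gives the monic gcd y − 2.
Cancel y − 2 from numerator and denominator to get the reduced form.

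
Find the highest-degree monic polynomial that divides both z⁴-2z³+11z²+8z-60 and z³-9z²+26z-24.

Repeated division with remainder:
  z⁴-2z³+11z²+8z-60 = (z+7)(z³-9z²+26z-24) + (48z²-150z+108)
  z³-9z²+26z-24 = ((1/48)z-47/384)(48z²-150z+108) + ((345/64)z-345/32)
  48z²-150z+108 = ((1024/115)z-1152/115)((345/64)z-345/32) + (0)
Last nonzero remainder: (345/64)z-345/32. Dividing through by 345/64 gives the monic gcd z-2.

z-2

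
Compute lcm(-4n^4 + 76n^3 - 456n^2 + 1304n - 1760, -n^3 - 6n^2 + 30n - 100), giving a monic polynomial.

n^5 - 9n^4 - 76n^3 + 814n^2 - 2820n + 4400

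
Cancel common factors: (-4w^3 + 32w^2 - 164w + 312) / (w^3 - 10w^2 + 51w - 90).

(-4w^2 + 20w - 104)/(w^2 - 7w + 30)

Repeated division with remainder:
  -4w^3 + 32w^2 - 164w + 312 = (-4)(w^3 - 10w^2 + 51w - 90) + (-8w^2 + 40w - 48)
  w^3 - 10w^2 + 51w - 90 = (-(1/8)w + 5/8)(-8w^2 + 40w - 48) + (20w - 60)
  -8w^2 + 40w - 48 = (-(2/5)w + 4/5)(20w - 60) + (0)
Last nonzero remainder: 20w - 60. Dividing through by 20 gives the monic gcd w - 3.
Cancel w - 3 from numerator and denominator to get the reduced form.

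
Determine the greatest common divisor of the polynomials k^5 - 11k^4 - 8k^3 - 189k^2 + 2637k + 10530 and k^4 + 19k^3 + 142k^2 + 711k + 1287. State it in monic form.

k^3 + 8k^2 + 54k + 117

By polynomial division,
  k^5 - 11k^4 - 8k^3 - 189k^2 + 2637k + 10530 = (k - 30)(k^4 + 19k^3 + 142k^2 + 711k + 1287) + (420k^3 + 3360k^2 + 22680k + 49140)
  k^4 + 19k^3 + 142k^2 + 711k + 1287 = ((1/420)k + 11/420)(420k^3 + 3360k^2 + 22680k + 49140) + (0)
Last nonzero remainder: 420k^3 + 3360k^2 + 22680k + 49140. Dividing through by 420 gives the monic gcd k^3 + 8k^2 + 54k + 117.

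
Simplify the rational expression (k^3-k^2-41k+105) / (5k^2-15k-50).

Repeated division with remainder:
  k^3-k^2-41k+105 = ((1/5)k+2/5)(5k^2-15k-50) + (-25k+125)
  5k^2-15k-50 = (-(1/5)k-2/5)(-25k+125) + (0)
Last nonzero remainder: -25k+125. Dividing through by -25 gives the monic gcd k-5.
Cancel k-5 from numerator and denominator to get the reduced form.

(k^2+4k-21)/(5k+10)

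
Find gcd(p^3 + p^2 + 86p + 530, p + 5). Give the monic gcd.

p + 5

Repeated division with remainder:
  p^3 + p^2 + 86p + 530 = (p^2 - 4p + 106)(p + 5) + (0)
The last nonzero remainder p + 5 is already monic.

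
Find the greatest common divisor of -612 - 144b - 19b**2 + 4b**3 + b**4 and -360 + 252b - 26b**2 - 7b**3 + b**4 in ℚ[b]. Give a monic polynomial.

Apply the Euclidean algorithm:
  b**4 + 4b**3 - 19b**2 - 144b - 612 = (b**4 - 7b**3 - 26b**2 + 252b - 360) + (11b**3 + 7b**2 - 396b - 252)
  b**4 - 7b**3 - 26b**2 + 252b - 360 = ((1/11)b - 84/121)(11b**3 + 7b**2 - 396b - 252) + ((1798/121)b**2 - 64728/121)
  11b**3 + 7b**2 - 396b - 252 = ((1331/1798)b + 847/1798)((1798/121)b**2 - 64728/121) + (0)
Last nonzero remainder: (1798/121)b**2 - 64728/121. Dividing through by 1798/121 gives the monic gcd b**2 - 36.

-36 + b**2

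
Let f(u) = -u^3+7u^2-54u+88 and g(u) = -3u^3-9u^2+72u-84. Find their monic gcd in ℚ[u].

u-2

Euclidean algorithm in ℚ[u]:
  -u^3+7u^2-54u+88 = (1/3)(-3u^3-9u^2+72u-84) + (10u^2-78u+116)
  -3u^3-9u^2+72u-84 = (-(3/10)u-81/25)(10u^2-78u+116) + (-(3648/25)u+7296/25)
  10u^2-78u+116 = (-(125/1824)u+725/1824)(-(3648/25)u+7296/25) + (0)
Last nonzero remainder: -(3648/25)u+7296/25. Dividing through by -3648/25 gives the monic gcd u-2.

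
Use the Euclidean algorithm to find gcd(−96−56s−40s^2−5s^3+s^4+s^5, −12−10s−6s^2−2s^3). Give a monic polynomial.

3+s+s^2

By polynomial division,
  s^5+s^4−5s^3−40s^2−56s−96 = (−(1/2)s^2+s+2)(−2s^3−6s^2−10s−12) + (−24s^2−24s−72)
  −2s^3−6s^2−10s−12 = ((1/12)s+1/6)(−24s^2−24s−72) + (0)
Last nonzero remainder: −24s^2−24s−72. Dividing through by −24 gives the monic gcd s^2+s+3.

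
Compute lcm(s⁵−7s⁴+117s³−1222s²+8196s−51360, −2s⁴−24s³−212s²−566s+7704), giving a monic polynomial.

s⁷−2s⁶+46s⁵−385s⁴−2126s³+33612s²−551856s+1848960

By polynomial division,
  s⁵−7s⁴+117s³−1222s²+8196s−51360 = (−(1/2)s+19/2)(−2s⁴−24s³−212s²−566s+7704) + (239s³+509s²+17425s−124548)
  −2s⁴−24s³−212s²−566s+7704 = (−(2/239)s−4718/57121)(239s³+509s²+17425s−124548) + (−(1379040/57121)s²−(9653280/57121)s−147557280/57121)
  239s³+509s²+17425s−124548 = (−(13651919/1379040)s+5540737/114920)(−(1379040/57121)s²−(9653280/57121)s−147557280/57121) + (0)
Last nonzero remainder: −(1379040/57121)s²−(9653280/57121)s−147557280/57121. Dividing through by −1379040/57121 gives the monic gcd s²+7s+107.
Then lcm(f, g) = f·g / gcd(f, g); expanding and making the result monic gives the answer.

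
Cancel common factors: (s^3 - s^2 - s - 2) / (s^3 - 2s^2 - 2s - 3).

Euclidean algorithm in ℚ[s]:
  s^3 - s^2 - s - 2 = (s^3 - 2s^2 - 2s - 3) + (s^2 + s + 1)
  s^3 - 2s^2 - 2s - 3 = (s - 3)(s^2 + s + 1) + (0)
The last nonzero remainder s^2 + s + 1 is already monic.
Cancel s^2 + s + 1 from numerator and denominator to get the reduced form.

(s - 2)/(s - 3)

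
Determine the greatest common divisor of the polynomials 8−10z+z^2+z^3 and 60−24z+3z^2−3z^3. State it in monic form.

−2+z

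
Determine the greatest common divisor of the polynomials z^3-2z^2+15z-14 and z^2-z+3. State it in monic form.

1

Apply the Euclidean algorithm:
  z^3-2z^2+15z-14 = (z-1)(z^2-z+3) + (11z-11)
  z^2-z+3 = ((1/11)z)(11z-11) + (3)
  11z-11 = ((11/3)z-11/3)(3) + (0)
The last nonzero remainder is the constant 3, so the polynomials are coprime and gcd = 1.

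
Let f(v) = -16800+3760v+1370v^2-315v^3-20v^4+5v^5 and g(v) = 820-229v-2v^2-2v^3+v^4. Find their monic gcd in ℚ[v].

20-9v+v^2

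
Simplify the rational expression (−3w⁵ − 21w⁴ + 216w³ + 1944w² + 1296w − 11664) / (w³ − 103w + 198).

Apply the Euclidean algorithm:
  −3w⁵ − 21w⁴ + 216w³ + 1944w² + 1296w − 11664 = (−3w² − 21w − 93)(w³ − 103w + 198) + (375w² − 4125w + 6750)
  w³ − 103w + 198 = ((1/375)w + 11/375)(375w² − 4125w + 6750) + (0)
Last nonzero remainder: 375w² − 4125w + 6750. Dividing through by 375 gives the monic gcd w² − 11w + 18.
Cancel w² − 11w + 18 from numerator and denominator to get the reduced form.

(−3w³ − 54w² − 324w − 648)/(w + 11)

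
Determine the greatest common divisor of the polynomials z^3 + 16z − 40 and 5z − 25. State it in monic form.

1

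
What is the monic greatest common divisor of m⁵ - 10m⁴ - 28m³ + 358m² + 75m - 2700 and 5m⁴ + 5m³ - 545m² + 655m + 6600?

Euclidean algorithm in ℚ[m]:
  m⁵ - 10m⁴ - 28m³ + 358m² + 75m - 2700 = ((1/5)m - 11/5)(5m⁴ + 5m³ - 545m² + 655m + 6600) + (92m³ - 972m² + 196m + 11820)
  5m⁴ + 5m³ - 545m² + 655m + 6600 = ((5/92)m + 665/1058)(92m³ - 972m² + 196m + 11820) + ((29250/529)m² - (58500/529)m - 438750/529)
  92m³ - 972m² + 196m + 11820 = ((24334/14625)m - 208426/14625)((29250/529)m² - (58500/529)m - 438750/529) + (0)
Last nonzero remainder: (29250/529)m² - (58500/529)m - 438750/529. Dividing through by 29250/529 gives the monic gcd m² - 2m - 15.

m² - 2m - 15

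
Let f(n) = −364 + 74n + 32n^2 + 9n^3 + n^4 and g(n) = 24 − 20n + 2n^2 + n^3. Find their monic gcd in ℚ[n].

−2 + n

Repeated division with remainder:
  n^4 + 9n^3 + 32n^2 + 74n − 364 = (n + 7)(n^3 + 2n^2 − 20n + 24) + (38n^2 + 190n − 532)
  n^3 + 2n^2 − 20n + 24 = ((1/38)n − 3/38)(38n^2 + 190n − 532) + (9n − 18)
  38n^2 + 190n − 532 = ((38/9)n + 266/9)(9n − 18) + (0)
Last nonzero remainder: 9n − 18. Dividing through by 9 gives the monic gcd n − 2.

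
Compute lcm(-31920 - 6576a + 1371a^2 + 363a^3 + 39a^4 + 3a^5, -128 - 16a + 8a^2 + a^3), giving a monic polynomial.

Repeated division with remainder:
  3a^5 + 39a^4 + 363a^3 + 1371a^2 - 6576a - 31920 = (3a^2 + 15a + 291)(a^3 + 8a^2 - 16a - 128) + (-333a^2 + 5328)
  a^3 + 8a^2 - 16a - 128 = (-(1/333)a - 8/333)(-333a^2 + 5328) + (0)
Last nonzero remainder: -333a^2 + 5328. Dividing through by -333 gives the monic gcd a^2 - 16.
Then lcm(f, g) = f·g / gcd(f, g); expanding and making the result monic gives the answer.

-85120 - 28176a + 1464a^2 + 1425a^3 + 225a^4 + 21a^5 + a^6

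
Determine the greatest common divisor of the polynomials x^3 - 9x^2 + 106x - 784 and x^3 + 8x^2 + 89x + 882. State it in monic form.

Euclidean algorithm in ℚ[x]:
  x^3 - 9x^2 + 106x - 784 = (x^3 + 8x^2 + 89x + 882) + (-17x^2 + 17x - 1666)
  x^3 + 8x^2 + 89x + 882 = (-(1/17)x - 9/17)(-17x^2 + 17x - 1666) + (0)
Last nonzero remainder: -17x^2 + 17x - 1666. Dividing through by -17 gives the monic gcd x^2 - x + 98.

x^2 - x + 98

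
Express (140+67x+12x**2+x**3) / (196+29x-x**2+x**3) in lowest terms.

(35+8x+x**2)/(49-5x+x**2)

Euclidean algorithm in ℚ[x]:
  x**3+12x**2+67x+140 = (x**3-x**2+29x+196) + (13x**2+38x-56)
  x**3-x**2+29x+196 = ((1/13)x-51/169)(13x**2+38x-56) + ((7567/169)x+30268/169)
  13x**2+38x-56 = ((2197/7567)x-338/1081)((7567/169)x+30268/169) + (0)
Last nonzero remainder: (7567/169)x+30268/169. Dividing through by 7567/169 gives the monic gcd x+4.
Cancel x+4 from numerator and denominator to get the reduced form.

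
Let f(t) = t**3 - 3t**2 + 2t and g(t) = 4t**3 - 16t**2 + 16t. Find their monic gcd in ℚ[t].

Euclidean algorithm in ℚ[t]:
  t**3 - 3t**2 + 2t = (1/4)(4t**3 - 16t**2 + 16t) + (t**2 - 2t)
  4t**3 - 16t**2 + 16t = (4t - 8)(t**2 - 2t) + (0)
The last nonzero remainder t**2 - 2t is already monic.

t**2 - 2t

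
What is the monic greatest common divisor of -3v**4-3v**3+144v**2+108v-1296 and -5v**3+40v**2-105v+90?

Repeated division with remainder:
  -3v**4-3v**3+144v**2+108v-1296 = ((3/5)v+27/5)(-5v**3+40v**2-105v+90) + (-9v**2+621v-1782)
  -5v**3+40v**2-105v+90 = ((5/9)v+305/9)(-9v**2+621v-1782) + (-20160v+60480)
  -9v**2+621v-1782 = ((1/2240)v-33/1120)(-20160v+60480) + (0)
Last nonzero remainder: -20160v+60480. Dividing through by -20160 gives the monic gcd v-3.

v-3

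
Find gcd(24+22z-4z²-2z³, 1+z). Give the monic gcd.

1+z

Euclidean algorithm in ℚ[z]:
  -2z³-4z²+22z+24 = (-2z²-2z+24)(z+1) + (0)
The last nonzero remainder z+1 is already monic.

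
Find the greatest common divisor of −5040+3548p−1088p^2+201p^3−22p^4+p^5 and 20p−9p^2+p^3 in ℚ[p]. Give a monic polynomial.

By polynomial division,
  p^5−22p^4+201p^3−1088p^2+3548p−5040 = (p^2−13p+64)(p^3−9p^2+20p) + (−252p^2+2268p−5040)
  p^3−9p^2+20p = (−(1/252)p)(−252p^2+2268p−5040) + (0)
Last nonzero remainder: −252p^2+2268p−5040. Dividing through by −252 gives the monic gcd p^2−9p+20.

20−9p+p^2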